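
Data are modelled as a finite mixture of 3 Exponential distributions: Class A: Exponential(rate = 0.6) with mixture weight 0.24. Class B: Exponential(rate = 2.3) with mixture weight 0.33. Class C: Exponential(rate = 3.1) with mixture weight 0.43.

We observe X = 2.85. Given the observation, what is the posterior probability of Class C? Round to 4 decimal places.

P(component k | x) = w_k·f_k(x) / marginal(x), where marginal(x) = Σ_j w_j·f_j(x).
Evaluate each component's likelihood at the observed value:
  p_A = 0.108519
  p_B = 0.00327286
  p_C = 0.000451201
Weight by the priors:
  w_A·p_A = 0.24 × 0.108519 = 0.0260447
  w_B·p_B = 0.33 × 0.00327286 = 0.00108004
  w_C·p_C = 0.43 × 0.000451201 = 0.000194016
Evidence: 0.0260447 + 0.00108004 + 0.000194016 = 0.0273187
P(Class C | data) ≈ 0.0071

0.0071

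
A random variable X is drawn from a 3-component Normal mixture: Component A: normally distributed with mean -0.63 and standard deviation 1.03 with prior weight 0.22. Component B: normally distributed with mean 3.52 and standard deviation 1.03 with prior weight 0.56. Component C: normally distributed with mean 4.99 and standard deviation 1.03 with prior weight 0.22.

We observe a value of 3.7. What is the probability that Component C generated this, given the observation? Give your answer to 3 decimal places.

0.154

Posterior ∝ prior × likelihood, so P(k | x) ∝ w_k f_k(x); normalise over all components.
Component likelihoods at x = 3.7:
  L_A = 5.63e-05
  L_B = 0.381453
  L_C = 0.176791
Multiply by the mixture weights:
  w_A·L_A = 0.22 × 5.63e-05 = 1.2386e-05
  w_B·L_B = 0.56 × 0.381453 = 0.213614
  w_C·L_C = 0.22 × 0.176791 = 0.0388941
Marginal: 1.2386e-05 + 0.213614 + 0.0388941 = 0.25252
P(Component C | data) = 0.0388941 / 0.25252 ≈ 0.154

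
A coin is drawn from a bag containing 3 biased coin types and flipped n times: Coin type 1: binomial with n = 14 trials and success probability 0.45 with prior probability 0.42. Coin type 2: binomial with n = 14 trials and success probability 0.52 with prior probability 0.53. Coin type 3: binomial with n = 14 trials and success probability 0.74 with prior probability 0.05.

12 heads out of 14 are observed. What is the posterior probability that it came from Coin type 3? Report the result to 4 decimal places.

0.6173

Posterior ∝ prior × likelihood, so P(k | x) ∝ w_k f_k(x); normalise over all components.
Component likelihoods at x = 12 heads out of 14:
  f_1 = 0.00189809
  f_2 = 0.00819528
  f_3 = 0.16587
Unnormalised posteriors:
  w_1·f_1 = 0.42 × 0.00189809 = 0.000797198
  w_2·f_2 = 0.53 × 0.00819528 = 0.0043435
  w_3·f_3 = 0.05 × 0.16587 = 0.00829352
Normaliser: 0.000797198 + 0.0043435 + 0.00829352 = 0.0134342
P(Coin type 3 | data) = 0.00829352 / 0.0134342 ≈ 0.6173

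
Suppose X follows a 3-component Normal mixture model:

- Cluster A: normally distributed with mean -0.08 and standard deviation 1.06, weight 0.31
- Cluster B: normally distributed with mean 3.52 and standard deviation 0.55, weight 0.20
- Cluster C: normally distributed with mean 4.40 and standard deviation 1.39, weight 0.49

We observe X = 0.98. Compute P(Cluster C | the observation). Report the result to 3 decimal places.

P(component k | x) = w_k·f_k(x) / marginal(x), where marginal(x) = Σ_j w_j·f_j(x).
Normal densities:
  p_A = (1/(1.06·√(2π)))·exp(−(0.98−-0.08)²/(2·1.06²)) = 0.376361·exp(-0.50000) = 0.228274
  p_B = (1/(0.55·√(2π)))·exp(−(0.98−3.52)²/(2·0.55²)) = 0.725350·exp(-10.66380) = 1.69558e-05
  p_C = (1/(1.39·√(2π)))·exp(−(0.98−4.40)²/(2·1.39²)) = 0.287009·exp(-3.02686) = 0.0139106
Unnormalised posteriors:
  w_A·p_A = 0.31 × 0.228274 = 0.070765
  w_B·p_B = 0.20 × 1.69558e-05 = 3.39115e-06
  w_C·p_C = 0.49 × 0.0139106 = 0.00681619
Marginal: 0.070765 + 3.39115e-06 + 0.00681619 = 0.0775846
P(Cluster C | data) ≈ 0.088

0.088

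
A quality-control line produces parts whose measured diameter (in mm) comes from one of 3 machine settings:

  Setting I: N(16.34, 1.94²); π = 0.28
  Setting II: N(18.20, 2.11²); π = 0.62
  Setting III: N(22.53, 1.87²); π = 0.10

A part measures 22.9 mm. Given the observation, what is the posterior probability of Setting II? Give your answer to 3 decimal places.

By Bayes' theorem, P(k | x) = π_k f_k(x) / Σ_j π_j f_j(x).
Component likelihoods at x = 22.9 mm:
  p_I = (1/(1.94·√(2π)))·exp(−(22.9−16.34)²/(2·1.94²)) = 0.205640·exp(-5.71708) = 0.000676414
  p_II = (1/(2.11·√(2π)))·exp(−(22.9−18.20)²/(2·2.11²)) = 0.189072·exp(-2.48085) = 0.01582
  p_III = (1/(1.87·√(2π)))·exp(−(22.9−22.53)²/(2·1.87²)) = 0.213338·exp(-0.01957) = 0.209203
Prior × likelihood for each component:
  π_I·p_I = 0.28 × 0.000676414 = 0.000189396
  π_II·p_II = 0.62 × 0.01582 = 0.00980842
  π_III·p_III = 0.10 × 0.209203 = 0.0209203
Sum: 0.000189396 + 0.00980842 + 0.0209203 = 0.0309181
P(Setting II | 22.9 mm) = 0.00980842 / 0.0309181 ≈ 0.317

0.317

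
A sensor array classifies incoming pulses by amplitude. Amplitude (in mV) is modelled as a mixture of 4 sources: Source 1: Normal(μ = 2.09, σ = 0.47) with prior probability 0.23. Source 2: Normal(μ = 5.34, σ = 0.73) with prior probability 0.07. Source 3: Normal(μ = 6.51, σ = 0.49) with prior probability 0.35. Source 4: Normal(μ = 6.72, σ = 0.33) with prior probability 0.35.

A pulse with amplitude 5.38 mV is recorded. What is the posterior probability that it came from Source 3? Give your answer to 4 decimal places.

The responsibility of component k is π_k f_k(x) divided by Σ_j π_j f_j(x).
Component likelihoods at x = 5.38 mV:
  f_1 = (1/(0.47·√(2π)))·exp(−(5.38−2.09)²/(2·0.47²)) = 0.848813·exp(-24.50000) = 1.94356e-11
  f_2 = (1/(0.73·√(2π)))·exp(−(5.38−5.34)²/(2·0.73²)) = 0.546496·exp(-0.00150) = 0.545676
  f_3 = (1/(0.49·√(2π)))·exp(−(5.38−6.51)²/(2·0.49²)) = 0.814168·exp(-2.65910) = 0.0570009
  f_4 = (1/(0.33·√(2π)))·exp(−(5.38−6.72)²/(2·0.33²)) = 1.208916·exp(-8.24426) = 0.000317658
Weight by the priors:
  π_1·f_1 = 0.23 × 1.94356e-11 = 4.47018e-12
  π_2·f_2 = 0.07 × 0.545676 = 0.0381974
  π_3·f_3 = 0.35 × 0.0570009 = 0.0199503
  π_4·f_4 = 0.35 × 0.000317658 = 0.00011118
Denominator: 4.47018e-12 + 0.0381974 + 0.0199503 + 0.00011118 = 0.0582588
So the posterior for Source 3 is 0.0199503 / 0.0582588 ≈ 0.3424.

0.3424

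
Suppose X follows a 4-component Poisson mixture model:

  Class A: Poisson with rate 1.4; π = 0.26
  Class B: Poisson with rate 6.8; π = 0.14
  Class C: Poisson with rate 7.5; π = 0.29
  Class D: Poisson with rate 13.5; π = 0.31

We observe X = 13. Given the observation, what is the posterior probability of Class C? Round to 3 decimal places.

0.147

The responsibility of component k is π_k f_k(x) divided by Σ_j π_j f_j(x).
Component likelihoods at x = 13:
  L_A = 3.1432e-09
  L_B = 0.0118887
  L_C = 0.0211012
  L_D = 0.108914
Unnormalised posteriors:
  π_A·L_A = 0.26 × 3.1432e-09 = 8.17232e-10
  π_B·L_B = 0.14 × 0.0118887 = 0.00166441
  π_C·L_C = 0.29 × 0.0211012 = 0.00611935
  π_D·L_D = 0.31 × 0.108914 = 0.0337633
Denominator: 8.17232e-10 + 0.00166441 + 0.00611935 + 0.0337633 = 0.0415471
So the posterior for Class C is 0.00611935 / 0.0415471 ≈ 0.147.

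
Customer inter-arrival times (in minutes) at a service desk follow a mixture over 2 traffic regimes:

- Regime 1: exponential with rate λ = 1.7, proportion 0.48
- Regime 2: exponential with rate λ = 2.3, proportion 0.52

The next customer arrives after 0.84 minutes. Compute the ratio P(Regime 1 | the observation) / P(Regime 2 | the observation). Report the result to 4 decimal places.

1.1294

Posterior odds = (π_i f_i(x)) / (π_j f_j(x)); the normalising sum cancels.
Component likelihoods at x = 0.84 minutes:
  L_1 = 0.40764
  L_2 = 0.333174
Posterior odds = (π_1·L_1) / (π_2·L_2) = (0.48·0.40764) / (0.52·0.333174) = 0.195667 / 0.17325 ≈ 1.1294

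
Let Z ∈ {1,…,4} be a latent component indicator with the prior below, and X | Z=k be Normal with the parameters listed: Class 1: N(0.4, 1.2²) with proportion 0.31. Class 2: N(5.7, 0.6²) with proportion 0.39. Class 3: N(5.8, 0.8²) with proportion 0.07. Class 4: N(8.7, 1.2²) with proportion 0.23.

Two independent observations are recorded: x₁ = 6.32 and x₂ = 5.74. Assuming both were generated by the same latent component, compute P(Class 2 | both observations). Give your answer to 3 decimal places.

P(component k | x) = π_k·f_k(x) / marginal(x), where marginal(x) = Σ_j π_j·f_j(x).
Since both observations come from the same component, the likelihood for component k is f_k(x₁)·f_k(x₂).
  p_1 = [(1/(1.2·√(2π)))·exp(−(6.32−0.4)²/(2·1.2²)) = 0.332452·exp(-12.16889) = 1.72523e-06] × [1.66598e-05] = 2.87421e-11
  p_2 = [(1/(0.6·√(2π)))·exp(−(6.32−5.7)²/(2·0.6²)) = 0.664904·exp(-0.53389) = 0.389847] × [0.663428] = 0.258635
  p_3 = [(1/(0.8·√(2π)))·exp(−(6.32−5.8)²/(2·0.8²)) = 0.498678·exp(-0.21125) = 0.403715] × [0.497277] = 0.200759
  p_4 = [(1/(1.2·√(2π)))·exp(−(6.32−8.7)²/(2·1.2²)) = 0.332452·exp(-1.96681) = 0.046511] × [0.0158675] = 0.000738014
Weight by the priors:
  π_1·p_1 = 0.31 × 2.87421e-11 = 8.91004e-12
  π_2·p_2 = 0.39 × 0.258635 = 0.100868
  π_3·p_3 = 0.07 × 0.200759 = 0.0140531
  π_4·p_4 = 0.23 × 0.000738014 = 0.000169743
Sum: 8.91004e-12 + 0.100868 + 0.0140531 + 0.000169743 = 0.115091
P(Class 2 | x₁,x₂) ≈ 0.876

0.876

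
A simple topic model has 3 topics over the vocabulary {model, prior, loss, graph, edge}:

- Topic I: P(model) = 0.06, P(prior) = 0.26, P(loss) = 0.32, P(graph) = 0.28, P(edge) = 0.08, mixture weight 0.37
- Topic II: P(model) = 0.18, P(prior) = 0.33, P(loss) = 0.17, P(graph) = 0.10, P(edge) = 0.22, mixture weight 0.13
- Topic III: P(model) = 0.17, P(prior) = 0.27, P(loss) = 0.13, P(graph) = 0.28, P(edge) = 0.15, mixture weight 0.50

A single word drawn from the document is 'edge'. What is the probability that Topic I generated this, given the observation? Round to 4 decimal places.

Apply Bayes' rule: the posterior for each component is proportional to its prior times its likelihood at x.
Component likelihoods at x = 'edge':
  f_I = 0.08
  f_II = 0.22
  f_III = 0.15
Multiply by the mixture weights:
  π_I·f_I = 0.37 × 0.08 = 0.0296
  π_II·f_II = 0.13 × 0.22 = 0.0286
  π_III·f_III = 0.50 × 0.15 = 0.075
Denominator: 0.0296 + 0.0286 + 0.075 = 0.1332
So the posterior for Topic I is 0.0296 / 0.1332 ≈ 0.2222.

0.2222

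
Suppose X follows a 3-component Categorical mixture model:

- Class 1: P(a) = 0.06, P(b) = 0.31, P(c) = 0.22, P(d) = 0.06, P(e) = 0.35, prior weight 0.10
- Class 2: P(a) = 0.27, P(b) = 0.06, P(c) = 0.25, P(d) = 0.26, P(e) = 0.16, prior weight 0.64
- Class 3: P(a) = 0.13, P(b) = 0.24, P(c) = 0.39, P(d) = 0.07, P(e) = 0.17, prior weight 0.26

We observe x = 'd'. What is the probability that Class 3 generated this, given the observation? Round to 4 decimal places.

Posterior ∝ prior × likelihood, so P(k | x) ∝ π_k f_k(x); normalise over all components.
Evaluate each component's likelihood at the observed value:
  p_1 = 0.06
  p_2 = 0.26
  p_3 = 0.07
Unnormalised posteriors:
  π_1·p_1 = 0.10 × 0.06 = 0.006
  π_2·p_2 = 0.64 × 0.26 = 0.1664
  π_3·p_3 = 0.26 × 0.07 = 0.0182
Evidence: 0.006 + 0.1664 + 0.0182 = 0.1906
So the posterior for Class 3 is 0.0182 / 0.1906 ≈ 0.0955.

0.0955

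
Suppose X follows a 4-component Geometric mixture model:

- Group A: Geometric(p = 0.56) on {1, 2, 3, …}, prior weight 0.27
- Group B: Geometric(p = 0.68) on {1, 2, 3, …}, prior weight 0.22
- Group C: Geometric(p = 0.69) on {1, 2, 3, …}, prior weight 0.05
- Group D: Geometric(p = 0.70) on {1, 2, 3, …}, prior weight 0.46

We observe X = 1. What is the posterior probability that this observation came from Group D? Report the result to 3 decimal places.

Posterior ∝ prior × likelihood, so P(k | x) ∝ P(Z=k) f_k(x); normalise over all components.
Geometric probabilities:
  p_A = 0.56·(1−0.56)^0 = 0.56·1 = 0.56
  p_B = 0.68·(1−0.68)^0 = 0.68·1 = 0.68
  p_C = 0.69·(1−0.69)^0 = 0.69·1 = 0.69
  p_D = 0.70·(1−0.70)^0 = 0.70·1 = 0.7
Multiply by the mixture weights:
  P(Z=A)·p_A = 0.27 × 0.56 = 0.1512
  P(Z=B)·p_B = 0.22 × 0.68 = 0.1496
  P(Z=C)·p_C = 0.05 × 0.69 = 0.0345
  P(Z=D)·p_D = 0.46 × 0.7 = 0.322
Sum: 0.1512 + 0.1496 + 0.0345 + 0.322 = 0.6573
Responsibility of Group D: 0.322 / 0.6573 ≈ 0.490

0.490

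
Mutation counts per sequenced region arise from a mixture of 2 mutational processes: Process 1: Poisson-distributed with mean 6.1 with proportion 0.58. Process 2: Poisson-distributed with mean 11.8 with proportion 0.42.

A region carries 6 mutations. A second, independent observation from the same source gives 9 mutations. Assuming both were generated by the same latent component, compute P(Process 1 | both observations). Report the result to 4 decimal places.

0.8612

Posterior ∝ prior × likelihood, so P(k | x) ∝ π_k f_k(x); normalise over all components.
Since both observations come from the same component, the likelihood for component k is f_k(x₁)·f_k(x₂).
  L_1 = [0.160491] × [0.0722785] = 0.0116
  L_2 = [0.0281374] × [0.0917276] = 0.00258098
Prior × likelihood for each component:
  π_1·L_1 = 0.58 × 0.0116 = 0.00672802
  π_2·L_2 = 0.42 × 0.00258098 = 0.00108401
Sum: 0.00672802 + 0.00108401 = 0.00781203
So the posterior for Process 1 is 0.00672802 / 0.00781203 ≈ 0.8612.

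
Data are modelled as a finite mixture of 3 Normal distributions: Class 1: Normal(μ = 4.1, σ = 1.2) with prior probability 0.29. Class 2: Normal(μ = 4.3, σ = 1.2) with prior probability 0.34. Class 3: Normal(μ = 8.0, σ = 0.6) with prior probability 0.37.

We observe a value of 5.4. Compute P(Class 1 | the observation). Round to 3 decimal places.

0.419

P(component k | x) = w_k·f_k(x) / marginal(x), where marginal(x) = Σ_j w_j·f_j(x).
Component likelihoods at x = 5.4:
  p_1 = (1/(1.2·√(2π)))·exp(−(5.4−4.1)²/(2·1.2²)) = 0.332452·exp(-0.58681) = 0.184877
  p_2 = (1/(1.2·√(2π)))·exp(−(5.4−4.3)²/(2·1.2²)) = 0.332452·exp(-0.42014) = 0.218406
  p_3 = (1/(0.6·√(2π)))·exp(−(5.4−8.0)²/(2·0.6²)) = 0.664904·exp(-9.38889) = 5.56181e-05
Multiply by the mixture weights:
  w_1·p_1 = 0.29 × 0.184877 = 0.0536143
  w_2·p_2 = 0.34 × 0.218406 = 0.0742581
  w_3·p_3 = 0.37 × 5.56181e-05 = 2.05787e-05
Normaliser: 0.0536143 + 0.0742581 + 2.05787e-05 = 0.127893
P(Class 1 | the observation) = 0.0536143 / 0.127893 ≈ 0.419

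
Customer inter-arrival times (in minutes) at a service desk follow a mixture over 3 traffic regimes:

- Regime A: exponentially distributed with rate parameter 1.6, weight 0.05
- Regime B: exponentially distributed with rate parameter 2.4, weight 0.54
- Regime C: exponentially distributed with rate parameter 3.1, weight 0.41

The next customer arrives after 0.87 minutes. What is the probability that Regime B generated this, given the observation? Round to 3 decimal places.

0.603

Apply Bayes' rule: the posterior for each component is proportional to its prior times its likelihood at x.
Component likelihoods at x = 0.87 minutes:
  p_A = 1.6·e^(−1.6·0.87) = 1.6·e^(−1.3920) = 0.397724
  p_B = 2.4·e^(−2.4·0.87) = 2.4·e^(−2.0880) = 0.297443
  p_C = 3.1·e^(−3.1·0.87) = 3.1·e^(−2.6970) = 0.208963
Prior × likelihood for each component:
  π_A·p_A = 0.05 × 0.397724 = 0.0198862
  π_B·p_B = 0.54 × 0.297443 = 0.160619
  π_C·p_C = 0.41 × 0.208963 = 0.0856748
Evidence: 0.0198862 + 0.160619 + 0.0856748 = 0.266181
So the posterior for Regime B is 0.160619 / 0.266181 ≈ 0.603.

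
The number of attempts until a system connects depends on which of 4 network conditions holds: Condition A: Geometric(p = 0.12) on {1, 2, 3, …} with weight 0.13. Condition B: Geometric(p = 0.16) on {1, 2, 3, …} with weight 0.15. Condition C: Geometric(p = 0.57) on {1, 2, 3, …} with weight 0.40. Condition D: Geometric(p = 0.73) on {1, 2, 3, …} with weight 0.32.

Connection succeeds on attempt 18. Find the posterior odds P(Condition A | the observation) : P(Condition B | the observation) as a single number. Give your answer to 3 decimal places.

Only the two components matter; the odds are (π_i f_i(x)) / (π_j f_j(x)).
Component likelihoods at x = 18:
  L_A = 0.013658
  L_B = 0.00825787
  L_C = 3.34841e-07
  L_D = 1.5722e-10
0.00177554 / 0.00123868 ≈ 1.433

1.433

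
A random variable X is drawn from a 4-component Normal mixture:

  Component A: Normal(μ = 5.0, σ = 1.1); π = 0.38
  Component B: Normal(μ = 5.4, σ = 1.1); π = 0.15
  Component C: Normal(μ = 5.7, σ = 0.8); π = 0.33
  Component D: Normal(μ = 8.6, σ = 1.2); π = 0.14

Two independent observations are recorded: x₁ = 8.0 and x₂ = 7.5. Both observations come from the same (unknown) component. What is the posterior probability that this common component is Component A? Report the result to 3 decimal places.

By Bayes' theorem, P(k | x) = π_k f_k(x) / Σ_j π_j f_j(x).
Since both observations come from the same component, the likelihood for component k is f_k(x₁)·f_k(x₂).
  p_A = [(1/(1.1·√(2π)))·exp(−(8.0−5.0)²/(2·1.1²)) = 0.362675·exp(-3.71901) = 0.00879777] × [0.0274087] = 0.000241136
  p_B = [(1/(1.1·√(2π)))·exp(−(8.0−5.4)²/(2·1.1²)) = 0.362675·exp(-2.79339) = 0.0222006] × [0.0586268] = 0.00130155
  p_C = [(1/(0.8·√(2π)))·exp(−(8.0−5.7)²/(2·0.8²)) = 0.498678·exp(-4.13281) = 0.00799765] × [0.0396746] = 0.000317303
  p_D = [(1/(1.2·√(2π)))·exp(−(8.0−8.6)²/(2·1.2²)) = 0.332452·exp(-0.12500) = 0.293388] × [0.218406] = 0.0640777
Unnormalised posteriors:
  π_A·p_A = 0.38 × 0.000241136 = 9.16316e-05
  π_B·p_B = 0.15 × 0.00130155 = 0.000195232
  π_C·p_C = 0.33 × 0.000317303 = 0.00010471
  π_D·p_D = 0.14 × 0.0640777 = 0.00897088
Normaliser: 9.16316e-05 + 0.000195232 + 0.00010471 + 0.00897088 = 0.00936245
So the posterior for Component A is 9.16316e-05 / 0.00936245 ≈ 0.010.

0.010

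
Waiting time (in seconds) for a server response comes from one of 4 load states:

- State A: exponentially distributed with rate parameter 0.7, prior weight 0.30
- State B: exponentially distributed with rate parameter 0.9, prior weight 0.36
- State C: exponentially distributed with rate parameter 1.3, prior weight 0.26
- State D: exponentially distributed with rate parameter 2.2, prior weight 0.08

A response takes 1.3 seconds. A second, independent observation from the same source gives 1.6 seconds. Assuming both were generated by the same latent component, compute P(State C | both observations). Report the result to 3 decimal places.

Apply Bayes' rule: the posterior for each component is proportional to its prior times its likelihood at x.
Since both observations come from the same component, the likelihood for component k is f_k(x₁)·f_k(x₂).
  p_A = [0.7·e^(−0.7·1.3) = 0.7·e^(−0.9100) = 0.281767] × [0.228396] = 0.0643544
  p_B = [0.9·e^(−0.9·1.3) = 0.9·e^(−1.1700) = 0.27933] × [0.213235] = 0.059563
  p_C = [1.3·e^(−1.3·1.3) = 1.3·e^(−1.6900) = 0.239875] × [0.162409] = 0.038958
  p_D = [2.2·e^(−2.2·1.3) = 2.2·e^(−2.8600) = 0.125991] × [0.0651188] = 0.0082044
Prior × likelihood for each component:
  π_A·p_A = 0.30 × 0.0643544 = 0.0193063
  π_B·p_B = 0.36 × 0.059563 = 0.0214427
  π_C·p_C = 0.26 × 0.038958 = 0.0101291
  π_D·p_D = 0.08 × 0.0082044 = 0.000656352
Marginal: 0.0193063 + 0.0214427 + 0.0101291 + 0.000656352 = 0.0515344
So the posterior for State C is 0.0101291 / 0.0515344 ≈ 0.197.

0.197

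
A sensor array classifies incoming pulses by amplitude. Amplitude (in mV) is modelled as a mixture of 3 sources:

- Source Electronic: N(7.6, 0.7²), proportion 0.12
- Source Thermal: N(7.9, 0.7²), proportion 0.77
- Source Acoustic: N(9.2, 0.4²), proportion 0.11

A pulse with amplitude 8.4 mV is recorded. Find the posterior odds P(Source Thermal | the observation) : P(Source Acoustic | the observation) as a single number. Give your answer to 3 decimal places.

22.901

Only the two components matter; the odds are (π_i f_i(x)) / (π_j f_j(x)).
Evaluate each component's likelihood at the observed value:
  L_Electronic = (1/(0.7·√(2π)))·exp(−(8.4−7.6)²/(2·0.7²)) = 0.569918·exp(-0.65306) = 0.296614
  L_Thermal = (1/(0.7·√(2π)))·exp(−(8.4−7.9)²/(2·0.7²)) = 0.569918·exp(-0.25510) = 0.441593
  L_Acoustic = (1/(0.4·√(2π)))·exp(−(8.4−9.2)²/(2·0.4²)) = 0.997356·exp(-2.00000) = 0.134977
Odds = (0.77/0.11) × (0.441593/0.134977) = 7 × 3.27161 ≈ 22.901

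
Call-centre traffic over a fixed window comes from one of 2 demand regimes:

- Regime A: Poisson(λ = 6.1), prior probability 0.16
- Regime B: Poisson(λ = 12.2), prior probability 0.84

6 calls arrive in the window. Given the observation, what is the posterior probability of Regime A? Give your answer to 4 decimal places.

0.5703

Apply Bayes' rule: the posterior for each component is proportional to its prior times its likelihood at x.
Evaluate each component's likelihood at the observed value:
  f_A = e^(−6.1)·6.1^6/6! = 0.160491
  f_B = e^(−12.2)·12.2^6/6! = 0.0230374
Prior × likelihood for each component:
  π_A·f_A = 0.16 × 0.160491 = 0.0256785
  π_B·f_B = 0.84 × 0.0230374 = 0.0193514
Normaliser: 0.0256785 + 0.0193514 = 0.04503
P(Regime A | the observation) = 0.0256785 / 0.04503 ≈ 0.5703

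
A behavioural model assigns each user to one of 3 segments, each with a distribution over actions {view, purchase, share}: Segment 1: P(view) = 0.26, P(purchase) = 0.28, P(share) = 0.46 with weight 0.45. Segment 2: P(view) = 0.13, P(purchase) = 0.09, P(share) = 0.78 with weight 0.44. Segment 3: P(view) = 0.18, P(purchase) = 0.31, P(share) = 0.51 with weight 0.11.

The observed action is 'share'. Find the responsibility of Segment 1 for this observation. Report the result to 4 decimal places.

The responsibility of component k is w_k f_k(x) divided by Σ_j w_j f_j(x).
Component likelihoods at x = 'share':
  f_1 = P(share | comp) = 0.46
  f_2 = P(share | comp) = 0.78
  f_3 = P(share | comp) = 0.51
Multiply by the mixture weights:
  w_1·f_1 = 0.45 × 0.46 = 0.207
  w_2·f_2 = 0.44 × 0.78 = 0.3432
  w_3·f_3 = 0.11 × 0.51 = 0.0561
Denominator: 0.207 + 0.3432 + 0.0561 = 0.6063
So the posterior for Segment 1 is 0.207 / 0.6063 ≈ 0.3414.

0.3414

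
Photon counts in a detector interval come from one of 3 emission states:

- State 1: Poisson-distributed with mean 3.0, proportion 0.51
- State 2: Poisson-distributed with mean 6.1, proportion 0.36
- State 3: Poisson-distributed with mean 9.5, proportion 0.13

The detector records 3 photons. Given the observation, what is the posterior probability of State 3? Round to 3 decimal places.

Posterior ∝ prior × likelihood, so P(k | x) ∝ π_k f_k(x); normalise over all components.
Poisson probabilities:
  f_1 = 0.224042
  f_2 = 0.0848481
  f_3 = 0.010696
Prior × likelihood for each component:
  π_1·f_1 = 0.51 × 0.224042 = 0.114261
  π_2·f_2 = 0.36 × 0.0848481 = 0.0305453
  π_3·f_3 = 0.13 × 0.010696 = 0.00139048
Marginal: 0.114261 + 0.0305453 + 0.00139048 = 0.146197
So the posterior for State 3 is 0.00139048 / 0.146197 ≈ 0.010.

0.010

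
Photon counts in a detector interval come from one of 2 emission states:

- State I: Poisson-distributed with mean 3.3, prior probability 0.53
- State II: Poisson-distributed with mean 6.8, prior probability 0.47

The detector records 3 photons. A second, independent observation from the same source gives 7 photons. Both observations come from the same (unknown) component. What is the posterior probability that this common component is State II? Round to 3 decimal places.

0.527

Apply Bayes' rule: the posterior for each component is proportional to its prior times its likelihood at x.
Since both observations come from the same component, the likelihood for component k is f_k(x₁)·f_k(x₂).
  p_I = [e^(−3.3)·3.3^3/3! = 0.220912] × [0.0311886] = 0.00688992
  p_II = [e^(−6.8)·6.8^3/3! = 0.0583678] × [0.148569] = 0.00867166
Unnormalised posteriors:
  w_I·p_I = 0.53 × 0.00688992 = 0.00365166
  w_II·p_II = 0.47 × 0.00867166 = 0.00407568
Normaliser: 0.00365166 + 0.00407568 = 0.00772734
So the posterior for State II is 0.00407568 / 0.00772734 ≈ 0.527.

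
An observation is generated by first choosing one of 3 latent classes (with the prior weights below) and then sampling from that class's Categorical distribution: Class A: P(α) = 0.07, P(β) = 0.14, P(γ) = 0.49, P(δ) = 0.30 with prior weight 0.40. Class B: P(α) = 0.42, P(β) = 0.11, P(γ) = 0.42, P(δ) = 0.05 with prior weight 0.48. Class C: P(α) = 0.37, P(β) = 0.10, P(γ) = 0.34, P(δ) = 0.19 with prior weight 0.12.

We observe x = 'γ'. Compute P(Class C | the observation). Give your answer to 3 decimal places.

By Bayes' theorem, P(k | x) = π_k f_k(x) / Σ_j π_j f_j(x).
Component likelihoods at x = 'γ':
  L_A = 0.49
  L_B = 0.42
  L_C = 0.34
Prior × likelihood for each component:
  π_A·L_A = 0.40 × 0.49 = 0.196
  π_B·L_B = 0.48 × 0.42 = 0.2016
  π_C·L_C = 0.12 × 0.34 = 0.0408
Normaliser: 0.196 + 0.2016 + 0.0408 = 0.4384
So the posterior for Class C is 0.0408 / 0.4384 ≈ 0.093.

0.093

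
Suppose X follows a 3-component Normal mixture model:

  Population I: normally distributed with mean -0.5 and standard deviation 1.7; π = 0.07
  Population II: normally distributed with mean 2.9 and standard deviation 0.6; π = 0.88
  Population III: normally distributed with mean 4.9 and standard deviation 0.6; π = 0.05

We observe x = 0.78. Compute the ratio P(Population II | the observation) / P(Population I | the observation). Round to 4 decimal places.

Since P(k|x) ∝ π_k f_k(x), the posterior odds are π_i f_i(x) / (π_j f_j(x)).
Component likelihoods at x = 0.78:
  L_I = (1/(1.7·√(2π)))·exp(−(0.78−-0.5)²/(2·1.7²)) = 0.234672·exp(-0.28346) = 0.176749
  L_II = (1/(0.6·√(2π)))·exp(−(0.78−2.9)²/(2·0.6²)) = 0.664904·exp(-6.24222) = 0.00129359
  L_III = (1/(0.6·√(2π)))·exp(−(0.78−4.9)²/(2·0.6²)) = 0.664904·exp(-23.57556) = 3.83729e-11
Posterior odds = (π_II·L_II) / (π_I·L_I) = (0.88·0.00129359) / (0.07·0.176749) = 0.00113836 / 0.0123724 ≈ 0.0920

0.0920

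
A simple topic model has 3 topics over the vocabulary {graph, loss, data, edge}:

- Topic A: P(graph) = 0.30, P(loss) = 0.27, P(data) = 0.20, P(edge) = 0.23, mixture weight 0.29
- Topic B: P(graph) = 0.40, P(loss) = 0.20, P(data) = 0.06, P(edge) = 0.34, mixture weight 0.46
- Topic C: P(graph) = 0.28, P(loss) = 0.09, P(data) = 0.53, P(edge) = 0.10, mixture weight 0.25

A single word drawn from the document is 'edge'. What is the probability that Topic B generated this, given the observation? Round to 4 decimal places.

Apply Bayes' rule: the posterior for each component is proportional to its prior times its likelihood at x.
Categorical probabilities:
  f_A = 0.23
  f_B = 0.34
  f_C = 0.1
Multiply by the mixture weights:
  π_A·f_A = 0.29 × 0.23 = 0.0667
  π_B·f_B = 0.46 × 0.34 = 0.1564
  π_C·f_C = 0.25 × 0.1 = 0.025
Normaliser: 0.0667 + 0.1564 + 0.025 = 0.2481
So the posterior for Topic B is 0.1564 / 0.2481 ≈ 0.6304.

0.6304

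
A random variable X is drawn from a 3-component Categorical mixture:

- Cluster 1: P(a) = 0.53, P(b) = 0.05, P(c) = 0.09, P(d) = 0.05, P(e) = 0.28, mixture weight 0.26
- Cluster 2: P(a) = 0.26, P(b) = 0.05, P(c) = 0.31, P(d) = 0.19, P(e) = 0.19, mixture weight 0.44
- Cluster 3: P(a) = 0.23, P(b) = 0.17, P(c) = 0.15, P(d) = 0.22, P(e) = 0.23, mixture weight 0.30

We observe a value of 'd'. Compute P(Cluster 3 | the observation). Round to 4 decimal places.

The responsibility of component k is w_k f_k(x) divided by Σ_j w_j f_j(x).
Component likelihoods at x = 'd':
  p_1 = 0.05
  p_2 = 0.19
  p_3 = 0.22
Weight by the priors:
  w_1·p_1 = 0.26 × 0.05 = 0.013
  w_2·p_2 = 0.44 × 0.19 = 0.0836
  w_3·p_3 = 0.30 × 0.22 = 0.066
Normaliser: 0.013 + 0.0836 + 0.066 = 0.1626
P(Cluster 3 | x) ≈ 0.4059

0.4059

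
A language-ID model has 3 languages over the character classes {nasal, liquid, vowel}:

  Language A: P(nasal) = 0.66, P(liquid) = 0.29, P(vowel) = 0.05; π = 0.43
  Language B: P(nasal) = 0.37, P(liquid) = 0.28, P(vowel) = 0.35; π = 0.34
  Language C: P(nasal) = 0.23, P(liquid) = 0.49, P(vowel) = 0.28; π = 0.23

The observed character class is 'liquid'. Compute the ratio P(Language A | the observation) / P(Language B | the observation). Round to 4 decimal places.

1.3099

Only the two components matter; the odds are (π_i f_i(x)) / (π_j f_j(x)).
Component likelihoods at x = 'liquid':
  p_A = P(liquid | comp) = 0.29
  p_B = P(liquid | comp) = 0.28
  p_C = P(liquid | comp) = 0.49
Posterior odds = (π_A·p_A) / (π_B·p_B) = (0.43·0.29) / (0.34·0.28) = 0.1247 / 0.0952 ≈ 1.3099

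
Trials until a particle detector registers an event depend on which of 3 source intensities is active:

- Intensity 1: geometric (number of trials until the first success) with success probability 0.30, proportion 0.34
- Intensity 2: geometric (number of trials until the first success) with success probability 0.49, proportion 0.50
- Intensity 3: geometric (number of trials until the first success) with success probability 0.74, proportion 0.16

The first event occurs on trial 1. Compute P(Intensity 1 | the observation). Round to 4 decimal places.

The responsibility of component k is w_k f_k(x) divided by Σ_j w_j f_j(x).
Component likelihoods at x = 1:
  L_1 = 0.30·(1−0.30)^0 = 0.30·1 = 0.3
  L_2 = 0.49·(1−0.49)^0 = 0.49·1 = 0.49
  L_3 = 0.74·(1−0.74)^0 = 0.74·1 = 0.74
Unnormalised posteriors:
  w_1·L_1 = 0.34 × 0.3 = 0.102
  w_2·L_2 = 0.50 × 0.49 = 0.245
  w_3·L_3 = 0.16 × 0.74 = 0.1184
Sum: 0.102 + 0.245 + 0.1184 = 0.4654
Responsibility of Intensity 1: 0.102 / 0.4654 ≈ 0.2192

0.2192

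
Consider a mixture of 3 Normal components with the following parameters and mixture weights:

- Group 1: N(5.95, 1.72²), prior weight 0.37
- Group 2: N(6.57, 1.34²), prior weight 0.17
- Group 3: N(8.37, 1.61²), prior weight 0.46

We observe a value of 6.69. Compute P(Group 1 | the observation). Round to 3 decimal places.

P(component k | x) = π_k·f_k(x) / marginal(x), where marginal(x) = Σ_j π_j·f_j(x).
Component likelihoods at x = 6.69:
  f_1 = (1/(1.72·√(2π)))·exp(−(6.69−5.95)²/(2·1.72²)) = 0.231943·exp(-0.09255) = 0.21144
  f_2 = (1/(1.34·√(2π)))·exp(−(6.69−6.57)²/(2·1.34²)) = 0.297718·exp(-0.00401) = 0.296527
  f_3 = (1/(1.61·√(2π)))·exp(−(6.69−8.37)²/(2·1.61²)) = 0.247790·exp(-0.54442) = 0.143762
Multiply by the mixture weights:
  π_1·f_1 = 0.37 × 0.21144 = 0.0782329
  π_2·f_2 = 0.17 × 0.296527 = 0.0504095
  π_3·f_3 = 0.46 × 0.143762 = 0.0661305
Denominator: 0.0782329 + 0.0504095 + 0.0661305 = 0.194773
So the posterior for Group 1 is 0.0782329 / 0.194773 ≈ 0.402.

0.402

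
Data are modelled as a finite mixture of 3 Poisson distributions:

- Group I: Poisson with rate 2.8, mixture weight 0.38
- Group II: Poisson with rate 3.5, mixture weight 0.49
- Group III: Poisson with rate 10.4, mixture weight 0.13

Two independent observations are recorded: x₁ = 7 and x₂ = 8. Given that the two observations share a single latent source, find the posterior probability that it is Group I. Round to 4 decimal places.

0.0248

By Bayes' theorem, P(k | x) = π_k f_k(x) / Σ_j π_j f_j(x).
Since both observations come from the same component, the likelihood for component k is f_k(x₁)·f_k(x₂).
  L_I = [0.0162799] × [0.00569796] = 9.2762e-05
  L_II = [0.0385492] × [0.0168653] = 0.000650142
  L_III = [0.0794585] × [0.103296] = 0.00820774
Prior × likelihood for each component:
  π_I·L_I = 0.38 × 9.2762e-05 = 3.52496e-05
  π_II·L_II = 0.49 × 0.000650142 = 0.00031857
  π_III·L_III = 0.13 × 0.00820774 = 0.00106701
Sum: 3.52496e-05 + 0.00031857 + 0.00106701 = 0.00142083
P(Group I | x) ≈ 0.0248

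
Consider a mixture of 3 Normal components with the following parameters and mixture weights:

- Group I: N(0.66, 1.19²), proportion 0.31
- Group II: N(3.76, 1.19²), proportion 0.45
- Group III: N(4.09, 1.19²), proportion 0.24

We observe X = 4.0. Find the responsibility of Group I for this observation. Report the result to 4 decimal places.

Apply Bayes' rule: the posterior for each component is proportional to its prior times its likelihood at x.
Component likelihoods at x = 4.0:
  L_I = 0.00652746
  L_II = 0.328496
  L_III = 0.334288
Prior × likelihood for each component:
  w_I·L_I = 0.31 × 0.00652746 = 0.00202351
  w_II·L_II = 0.45 × 0.328496 = 0.147823
  w_III·L_III = 0.24 × 0.334288 = 0.0802292
Denominator: 0.00202351 + 0.147823 + 0.0802292 = 0.230076
Responsibility of Group I: 0.00202351 / 0.230076 ≈ 0.0088

0.0088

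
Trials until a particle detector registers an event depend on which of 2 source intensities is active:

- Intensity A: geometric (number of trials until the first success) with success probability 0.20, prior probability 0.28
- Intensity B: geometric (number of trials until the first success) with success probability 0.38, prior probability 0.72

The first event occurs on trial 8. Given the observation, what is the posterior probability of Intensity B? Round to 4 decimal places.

P(component k | x) = π_k·f_k(x) / marginal(x), where marginal(x) = Σ_j π_j·f_j(x).
Evaluate each component's likelihood at the observed value:
  p_A = 0.041943
  p_B = 0.0133821
Multiply by the mixture weights:
  π_A·p_A = 0.28 × 0.041943 = 0.0117441
  π_B·p_B = 0.72 × 0.0133821 = 0.00963514
Normaliser: 0.0117441 + 0.00963514 = 0.0213792
Responsibility of Intensity B: 0.00963514 / 0.0213792 ≈ 0.4507

0.4507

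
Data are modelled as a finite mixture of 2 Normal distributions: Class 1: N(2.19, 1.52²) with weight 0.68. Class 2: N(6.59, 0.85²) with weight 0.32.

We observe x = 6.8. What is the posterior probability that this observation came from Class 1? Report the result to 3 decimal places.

Apply Bayes' rule: the posterior for each component is proportional to its prior times its likelihood at x.
Evaluate each component's likelihood at the observed value:
  p_1 = (1/(1.52·√(2π)))·exp(−(6.8−2.19)²/(2·1.52²)) = 0.262462·exp(-4.59923) = 0.00264027
  p_2 = (1/(0.85·√(2π)))·exp(−(6.8−6.59)²/(2·0.85²)) = 0.469344·exp(-0.03052) = 0.455236
Weight by the priors:
  P(Z=1)·p_1 = 0.68 × 0.00264027 = 0.00179538
  P(Z=2)·p_2 = 0.32 × 0.455236 = 0.145676
Denominator: 0.00179538 + 0.145676 = 0.147471
So the posterior for Class 1 is 0.00179538 / 0.147471 ≈ 0.012.

0.012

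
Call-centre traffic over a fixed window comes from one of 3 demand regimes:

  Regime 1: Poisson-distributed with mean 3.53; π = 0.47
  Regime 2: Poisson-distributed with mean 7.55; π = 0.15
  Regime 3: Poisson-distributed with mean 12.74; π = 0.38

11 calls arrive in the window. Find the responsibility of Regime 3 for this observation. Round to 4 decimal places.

0.8107

Posterior ∝ prior × likelihood, so P(k | x) ∝ π_k f_k(x); normalise over all components.
Component likelihoods at x = 11 calls:
  f_1 = e^(−3.53)·3.53^11/11! = 0.000778586
  f_2 = e^(−7.55)·7.55^11/11! = 0.0598877
  f_3 = e^(−12.74)·12.74^11/11! = 0.105389
Weight by the priors:
  π_1·f_1 = 0.47 × 0.000778586 = 0.000365935
  π_2·f_2 = 0.15 × 0.0598877 = 0.00898315
  π_3·f_3 = 0.38 × 0.105389 = 0.0400479
Denominator: 0.000365935 + 0.00898315 + 0.0400479 = 0.049397
P(Regime 3 | 11 calls) = 0.0400479 / 0.049397 ≈ 0.8107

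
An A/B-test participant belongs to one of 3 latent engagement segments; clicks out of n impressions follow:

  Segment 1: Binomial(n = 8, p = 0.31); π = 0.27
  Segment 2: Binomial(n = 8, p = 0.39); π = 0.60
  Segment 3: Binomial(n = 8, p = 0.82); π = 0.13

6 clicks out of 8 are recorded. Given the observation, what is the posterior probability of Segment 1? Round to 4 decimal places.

Apply Bayes' rule: the posterior for each component is proportional to its prior times its likelihood at x.
Evaluate each component's likelihood at the observed value:
  p_1 = 0.0118311
  p_2 = 0.0366611
  p_3 = 0.275795
Multiply by the mixture weights:
  π_1·p_1 = 0.27 × 0.0118311 = 0.00319441
  π_2·p_2 = 0.60 × 0.0366611 = 0.0219967
  π_3·p_3 = 0.13 × 0.275795 = 0.0358533
Marginal: 0.00319441 + 0.0219967 + 0.0358533 = 0.0610444
Responsibility of Segment 1: 0.00319441 / 0.0610444 ≈ 0.0523

0.0523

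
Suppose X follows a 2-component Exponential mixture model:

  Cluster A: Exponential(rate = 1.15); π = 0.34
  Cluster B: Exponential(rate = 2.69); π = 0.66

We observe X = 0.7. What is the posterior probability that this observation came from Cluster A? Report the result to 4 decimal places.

0.3929

Posterior ∝ prior × likelihood, so P(k | x) ∝ P(Z=k) f_k(x); normalise over all components.
Component likelihoods at x = 0.7:
  p_A = 1.15·e^(−1.15·0.7) = 1.15·e^(−0.8050) = 0.514151
  p_B = 2.69·e^(−2.69·0.7) = 2.69·e^(−1.8830) = 0.409238
Prior × likelihood for each component:
  P(Z=A)·p_A = 0.34 × 0.514151 = 0.174811
  P(Z=B)·p_B = 0.66 × 0.409238 = 0.270097
Normaliser: 0.174811 + 0.270097 = 0.444908
P(Cluster A | x) = 0.174811 / 0.444908 ≈ 0.3929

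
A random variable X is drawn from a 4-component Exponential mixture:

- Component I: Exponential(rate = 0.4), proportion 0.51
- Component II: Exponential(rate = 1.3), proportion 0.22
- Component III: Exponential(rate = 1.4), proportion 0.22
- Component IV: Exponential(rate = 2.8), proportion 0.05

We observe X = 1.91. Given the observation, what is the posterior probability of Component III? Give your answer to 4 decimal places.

The responsibility of component k is π_k f_k(x) divided by Σ_j π_j f_j(x).
Exponential densities:
  L_I = 0.4·e^(−0.4·1.91) = 0.4·e^(−0.7640) = 0.18632
  L_II = 1.3·e^(−1.3·1.91) = 1.3·e^(−2.4830) = 0.10854
  L_III = 1.4·e^(−1.4·1.91) = 1.4·e^(−2.6740) = 0.0965661
  L_IV = 2.8·e^(−2.8·1.91) = 2.8·e^(−5.3480) = 0.0133214
Prior × likelihood for each component:
  π_I·L_I = 0.51 × 0.18632 = 0.0950231
  π_II·L_II = 0.22 × 0.10854 = 0.0238788
  π_III·L_III = 0.22 × 0.0965661 = 0.0212445
  π_IV·L_IV = 0.05 × 0.0133214 = 0.000666072
Normaliser: 0.0950231 + 0.0238788 + 0.0212445 + 0.000666072 = 0.140813
So the posterior for Component III is 0.0212445 / 0.140813 ≈ 0.1509.

0.1509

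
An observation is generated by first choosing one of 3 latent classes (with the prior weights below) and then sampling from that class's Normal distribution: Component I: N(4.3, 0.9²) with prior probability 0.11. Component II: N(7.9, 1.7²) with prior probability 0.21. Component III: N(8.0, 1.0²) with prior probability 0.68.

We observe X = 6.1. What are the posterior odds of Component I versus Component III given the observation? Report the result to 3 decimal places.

0.148

Posterior odds = (P(Z=i) f_i(x)) / (P(Z=j) f_j(x)); the normalising sum cancels.
Normal densities:
  L_I = 0.05999
  L_II = 0.133973
  L_III = 0.0656158
Posterior odds = (P(Z=I)·L_I) / (P(Z=III)·L_III) = (0.11·0.05999) / (0.68·0.0656158) = 0.0065989 / 0.0446188 ≈ 0.148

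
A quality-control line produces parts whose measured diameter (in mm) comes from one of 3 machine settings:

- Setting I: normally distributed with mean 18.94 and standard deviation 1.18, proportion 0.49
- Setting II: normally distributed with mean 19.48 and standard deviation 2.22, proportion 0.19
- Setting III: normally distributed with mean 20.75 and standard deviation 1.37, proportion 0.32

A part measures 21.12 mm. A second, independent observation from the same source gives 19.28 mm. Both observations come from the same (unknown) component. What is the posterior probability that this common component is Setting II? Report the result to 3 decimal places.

P(component k | x) = π_k·f_k(x) / marginal(x), where marginal(x) = Σ_j π_j·f_j(x).
Since both observations come from the same component, the likelihood for component k is f_k(x₁)·f_k(x₂).
  f_I = [0.0613597] × [0.32434] = 0.0199014
  f_II = [0.136789] × [0.178976] = 0.024482
  f_III = [0.28077] × [0.163751] = 0.0459765
Weight by the priors:
  π_I·f_I = 0.49 × 0.0199014 = 0.00975167
  π_II·f_II = 0.19 × 0.024482 = 0.00465158
  π_III·f_III = 0.32 × 0.0459765 = 0.0147125
Normaliser: 0.00975167 + 0.00465158 + 0.0147125 = 0.0291157
P(Setting II | x) ≈ 0.160

0.160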